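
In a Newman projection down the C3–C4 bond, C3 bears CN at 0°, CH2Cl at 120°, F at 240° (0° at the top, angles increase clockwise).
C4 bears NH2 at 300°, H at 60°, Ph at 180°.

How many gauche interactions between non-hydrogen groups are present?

Non-H gauche pairs: CN(0°)/NH2(300°); CH2Cl(120°)/Ph(180°); F(240°)/NH2(300°); F(240°)/Ph(180°) — 4 interactions.

4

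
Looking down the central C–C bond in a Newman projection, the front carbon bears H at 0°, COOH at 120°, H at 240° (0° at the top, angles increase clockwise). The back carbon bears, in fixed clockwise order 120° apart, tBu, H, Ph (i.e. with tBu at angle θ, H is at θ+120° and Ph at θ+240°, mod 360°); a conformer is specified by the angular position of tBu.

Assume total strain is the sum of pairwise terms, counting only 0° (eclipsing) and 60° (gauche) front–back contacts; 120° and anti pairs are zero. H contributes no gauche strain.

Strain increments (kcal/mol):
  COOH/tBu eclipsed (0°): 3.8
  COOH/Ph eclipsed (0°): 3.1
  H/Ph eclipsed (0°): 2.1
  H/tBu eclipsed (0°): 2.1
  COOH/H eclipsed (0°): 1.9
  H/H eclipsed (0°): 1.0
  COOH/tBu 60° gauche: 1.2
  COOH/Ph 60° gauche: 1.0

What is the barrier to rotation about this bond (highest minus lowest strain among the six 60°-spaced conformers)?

5.9 kcal/mol

tBu at 0° (eclipsed): H(0°)/tBu(0°) eclipsed 2.1; COOH(120°)/H(120°) eclipsed 1.9; H(240°)/Ph(240°) eclipsed 2.1 → 6.1 kcal/mol.
tBu at 60° (staggered): COOH(120°)/tBu(60°) gauche 1.2 → 1.2 kcal/mol.
tBu at 120° (eclipsed): H(0°)/Ph(0°) eclipsed 2.1; COOH(120°)/tBu(120°) eclipsed 3.8; H(240°)/H(240°) eclipsed 1.0 → 6.9 kcal/mol.
tBu at 180° (staggered): COOH(120°)/tBu(180°) gauche 1.2; COOH(120°)/Ph(60°) gauche 1.0 → 2.2 kcal/mol.
tBu at 240° (eclipsed): H(0°)/H(0°) eclipsed 1.0; COOH(120°)/Ph(120°) eclipsed 3.1; H(240°)/tBu(240°) eclipsed 2.1 → 6.2 kcal/mol.
tBu at 300° (staggered): COOH(120°)/Ph(180°) gauche 1.0 → 1.0 kcal/mol.
Max at 120° (6.9 kcal/mol), min at 300° (1.0 kcal/mol); barrier = 5.9 kcal/mol.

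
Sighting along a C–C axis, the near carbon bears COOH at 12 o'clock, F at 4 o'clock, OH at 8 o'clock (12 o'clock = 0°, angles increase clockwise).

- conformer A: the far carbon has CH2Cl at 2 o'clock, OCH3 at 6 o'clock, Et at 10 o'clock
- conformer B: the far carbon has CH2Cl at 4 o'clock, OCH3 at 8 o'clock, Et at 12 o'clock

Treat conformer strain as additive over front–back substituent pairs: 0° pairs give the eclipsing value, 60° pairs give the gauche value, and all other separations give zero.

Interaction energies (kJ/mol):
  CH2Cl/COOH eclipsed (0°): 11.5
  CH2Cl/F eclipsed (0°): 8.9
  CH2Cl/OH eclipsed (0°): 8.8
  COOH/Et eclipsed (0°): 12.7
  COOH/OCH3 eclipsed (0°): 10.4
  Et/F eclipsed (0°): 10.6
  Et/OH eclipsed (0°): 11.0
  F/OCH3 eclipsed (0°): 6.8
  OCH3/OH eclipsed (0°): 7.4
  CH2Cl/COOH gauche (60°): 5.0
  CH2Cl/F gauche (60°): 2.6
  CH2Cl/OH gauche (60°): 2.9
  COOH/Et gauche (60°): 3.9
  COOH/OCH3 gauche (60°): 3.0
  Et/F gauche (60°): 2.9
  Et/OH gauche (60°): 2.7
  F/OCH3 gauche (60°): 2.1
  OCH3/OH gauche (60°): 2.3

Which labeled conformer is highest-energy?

A (staggered): COOH(0°)/CH2Cl(60°) gauche 5.0; COOH(0°)/Et(300°) gauche 3.9; F(120°)/CH2Cl(60°) gauche 2.6; F(120°)/OCH3(180°) gauche 2.1; OH(240°)/OCH3(180°) gauche 2.3; OH(240°)/Et(300°) gauche 2.7 → 18.6 kJ/mol.
B (eclipsed): COOH(0°)/Et(0°) eclipsed 12.7; F(120°)/CH2Cl(120°) eclipsed 8.9; OH(240°)/OCH3(240°) eclipsed 7.4 → 29.0 kJ/mol.
B has the highest total (29.0 kJ/mol).

B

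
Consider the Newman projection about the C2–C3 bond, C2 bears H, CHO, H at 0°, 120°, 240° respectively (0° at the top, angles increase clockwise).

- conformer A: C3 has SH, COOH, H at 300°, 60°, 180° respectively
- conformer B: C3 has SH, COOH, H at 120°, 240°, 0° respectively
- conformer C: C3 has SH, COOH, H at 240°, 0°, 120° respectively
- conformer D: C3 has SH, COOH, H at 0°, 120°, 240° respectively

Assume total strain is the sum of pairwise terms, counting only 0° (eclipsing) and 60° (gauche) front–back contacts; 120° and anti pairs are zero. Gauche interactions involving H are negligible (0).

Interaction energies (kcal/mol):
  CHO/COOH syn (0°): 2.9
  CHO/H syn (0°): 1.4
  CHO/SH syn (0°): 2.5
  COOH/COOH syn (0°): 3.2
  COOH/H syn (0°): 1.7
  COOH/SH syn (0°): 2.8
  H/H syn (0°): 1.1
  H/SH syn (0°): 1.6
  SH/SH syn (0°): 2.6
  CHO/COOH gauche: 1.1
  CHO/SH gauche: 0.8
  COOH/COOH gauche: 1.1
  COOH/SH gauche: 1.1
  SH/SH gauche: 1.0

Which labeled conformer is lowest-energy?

A (staggered): CHO(120°)/COOH(60°) gauche 1.1 → 1.1 kcal/mol.
B (eclipsed): H(0°)/H(0°) eclipsed 1.1; CHO(120°)/SH(120°) eclipsed 2.5; H(240°)/COOH(240°) eclipsed 1.7 → 5.3 kcal/mol.
C (eclipsed): H(0°)/COOH(0°) eclipsed 1.7; CHO(120°)/H(120°) eclipsed 1.4; H(240°)/SH(240°) eclipsed 1.6 → 4.7 kcal/mol.
D (eclipsed): H(0°)/SH(0°) eclipsed 1.6; CHO(120°)/COOH(120°) eclipsed 2.9; H(240°)/H(240°) eclipsed 1.1 → 5.6 kcal/mol.
A has the lowest total (1.1 kcal/mol).

A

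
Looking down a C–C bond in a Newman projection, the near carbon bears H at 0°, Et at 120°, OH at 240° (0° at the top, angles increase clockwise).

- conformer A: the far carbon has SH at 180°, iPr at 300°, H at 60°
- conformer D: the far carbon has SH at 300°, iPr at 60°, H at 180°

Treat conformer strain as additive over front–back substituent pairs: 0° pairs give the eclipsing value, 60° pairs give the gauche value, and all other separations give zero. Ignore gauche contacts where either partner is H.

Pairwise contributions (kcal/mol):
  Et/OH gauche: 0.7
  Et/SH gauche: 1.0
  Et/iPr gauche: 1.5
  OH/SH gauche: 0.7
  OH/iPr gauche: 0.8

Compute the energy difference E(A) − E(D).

A (staggered): Et–SH gauche, OH–SH gauche, OH–iPr gauche; 1.0 + 0.7 + 0.8 = 2.5 kcal/mol.
D (staggered): Et–iPr gauche, OH–SH gauche; 1.5 + 0.7 = 2.2 kcal/mol.
E(A) − E(D) = 2.5 − 2.2 = +0.3 kcal/mol.

+0.3 kcal/mol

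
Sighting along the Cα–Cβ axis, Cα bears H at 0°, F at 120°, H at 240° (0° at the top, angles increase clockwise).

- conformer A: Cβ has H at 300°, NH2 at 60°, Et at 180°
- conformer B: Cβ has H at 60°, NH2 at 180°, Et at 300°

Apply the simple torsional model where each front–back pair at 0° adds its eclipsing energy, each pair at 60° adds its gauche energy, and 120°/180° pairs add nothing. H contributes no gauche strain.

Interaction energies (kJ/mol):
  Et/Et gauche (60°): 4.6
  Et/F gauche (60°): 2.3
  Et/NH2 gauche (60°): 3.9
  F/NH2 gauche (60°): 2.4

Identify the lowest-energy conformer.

B

A is staggered. F at 120° is gauche with NH2 at 60° (2.4); F at 120° is gauche with Et at 180° (2.3). Total 4.7 kJ/mol.
B is staggered. F at 120° is gauche with NH2 at 180° (2.4). Total 2.4 kJ/mol.
B has the lowest total (2.4 kJ/mol).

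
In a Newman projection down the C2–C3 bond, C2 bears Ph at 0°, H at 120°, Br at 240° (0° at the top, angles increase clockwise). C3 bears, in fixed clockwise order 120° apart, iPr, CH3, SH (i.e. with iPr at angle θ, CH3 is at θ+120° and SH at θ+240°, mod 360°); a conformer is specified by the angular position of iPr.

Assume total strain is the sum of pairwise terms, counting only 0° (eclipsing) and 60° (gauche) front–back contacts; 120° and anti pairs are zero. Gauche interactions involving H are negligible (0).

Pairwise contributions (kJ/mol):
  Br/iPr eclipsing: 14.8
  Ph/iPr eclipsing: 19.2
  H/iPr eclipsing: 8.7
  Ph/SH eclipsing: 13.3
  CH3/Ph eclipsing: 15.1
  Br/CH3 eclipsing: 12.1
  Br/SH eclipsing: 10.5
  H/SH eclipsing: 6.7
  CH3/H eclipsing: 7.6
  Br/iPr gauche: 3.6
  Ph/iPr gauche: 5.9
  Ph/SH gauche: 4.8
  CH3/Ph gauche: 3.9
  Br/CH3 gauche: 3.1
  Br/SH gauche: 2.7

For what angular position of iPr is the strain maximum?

iPr at 0° (eclipsed): Ph–iPr eclipsed, H–CH3 eclipsed, Br–SH eclipsed; 19.2 + 7.6 + 10.5 = 37.3 kJ/mol.
iPr at 60° (staggered): Ph–iPr gauche, Ph–SH gauche, Br–CH3 gauche, Br–SH gauche; 5.9 + 4.8 + 3.1 + 2.7 = 16.5 kJ/mol.
iPr at 120° (eclipsed): Ph–SH eclipsed, H–iPr eclipsed, Br–CH3 eclipsed; 13.3 + 8.7 + 12.1 = 34.1 kJ/mol.
iPr at 180° (staggered): Ph–CH3 gauche, Ph–SH gauche, Br–iPr gauche, Br–CH3 gauche; 3.9 + 4.8 + 3.6 + 3.1 = 15.4 kJ/mol.
iPr at 240° (eclipsed): Ph–CH3 eclipsed, H–SH eclipsed, Br–iPr eclipsed; 15.1 + 6.7 + 14.8 = 36.6 kJ/mol.
iPr at 300° (staggered): Ph–iPr gauche, Ph–CH3 gauche, Br–iPr gauche, Br–SH gauche; 5.9 + 3.9 + 3.6 + 2.7 = 16.1 kJ/mol.
The maximum (37.3 kJ/mol) occurs with iPr at 0°.

0°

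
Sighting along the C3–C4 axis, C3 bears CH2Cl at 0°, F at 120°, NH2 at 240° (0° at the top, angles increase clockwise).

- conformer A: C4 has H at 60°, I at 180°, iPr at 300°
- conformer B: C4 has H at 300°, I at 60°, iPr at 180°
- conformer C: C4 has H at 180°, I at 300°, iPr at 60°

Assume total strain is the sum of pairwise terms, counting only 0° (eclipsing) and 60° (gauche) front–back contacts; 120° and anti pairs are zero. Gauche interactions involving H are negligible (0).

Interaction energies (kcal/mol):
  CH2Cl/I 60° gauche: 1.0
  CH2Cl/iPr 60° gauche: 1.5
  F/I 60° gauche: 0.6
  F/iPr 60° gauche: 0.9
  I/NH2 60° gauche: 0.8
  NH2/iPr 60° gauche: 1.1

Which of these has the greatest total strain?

A (staggered): CH2Cl(0°)/iPr(300°) gauche 1.5; F(120°)/I(180°) gauche 0.6; NH2(240°)/I(180°) gauche 0.8; NH2(240°)/iPr(300°) gauche 1.1 → 4.0 kcal/mol.
B (staggered): CH2Cl(0°)/I(60°) gauche 1.0; F(120°)/I(60°) gauche 0.6; F(120°)/iPr(180°) gauche 0.9; NH2(240°)/iPr(180°) gauche 1.1 → 3.6 kcal/mol.
C (staggered): CH2Cl(0°)/I(300°) gauche 1.0; CH2Cl(0°)/iPr(60°) gauche 1.5; F(120°)/iPr(60°) gauche 0.9; NH2(240°)/I(300°) gauche 0.8 → 4.2 kcal/mol.
C has the highest total (4.2 kcal/mol).

C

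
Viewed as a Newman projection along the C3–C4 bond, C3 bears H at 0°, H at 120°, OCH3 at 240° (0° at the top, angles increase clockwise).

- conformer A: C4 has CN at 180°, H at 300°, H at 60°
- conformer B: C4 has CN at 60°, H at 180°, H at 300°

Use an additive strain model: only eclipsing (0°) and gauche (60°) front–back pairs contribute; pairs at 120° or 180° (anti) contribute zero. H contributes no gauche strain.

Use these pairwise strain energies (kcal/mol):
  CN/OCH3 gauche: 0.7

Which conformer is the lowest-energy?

B

A (staggered): OCH3–CN gauche; 0.7 = 0.7 kcal/mol.
B (staggered): no non-H gauche contacts → 0.0 kcal/mol.
B has the lowest total (0.0 kcal/mol).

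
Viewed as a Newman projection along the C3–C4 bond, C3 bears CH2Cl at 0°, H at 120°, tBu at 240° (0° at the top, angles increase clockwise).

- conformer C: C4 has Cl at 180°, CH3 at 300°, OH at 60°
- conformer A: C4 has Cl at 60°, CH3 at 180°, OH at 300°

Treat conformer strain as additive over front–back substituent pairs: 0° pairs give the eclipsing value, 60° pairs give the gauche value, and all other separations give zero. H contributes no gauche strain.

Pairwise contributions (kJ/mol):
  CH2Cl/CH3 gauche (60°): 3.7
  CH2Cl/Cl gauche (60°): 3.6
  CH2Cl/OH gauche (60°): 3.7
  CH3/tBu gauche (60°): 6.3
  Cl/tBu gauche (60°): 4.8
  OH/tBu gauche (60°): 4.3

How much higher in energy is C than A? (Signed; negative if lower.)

C is staggered. CH2Cl at 0° is gauche with CH3 at 300° (3.7); CH2Cl at 0° is gauche with OH at 60° (3.7); tBu at 240° is gauche with Cl at 180° (4.8); tBu at 240° is gauche with CH3 at 300° (6.3). Total 18.5 kJ/mol.
A is staggered. CH2Cl at 0° is gauche with Cl at 60° (3.6); CH2Cl at 0° is gauche with OH at 300° (3.7); tBu at 240° is gauche with CH3 at 180° (6.3); tBu at 240° is gauche with OH at 300° (4.3). Total 17.9 kJ/mol.
E(C) − E(A) = 18.5 − 17.9 = +0.6 kJ/mol.

+0.6 kJ/mol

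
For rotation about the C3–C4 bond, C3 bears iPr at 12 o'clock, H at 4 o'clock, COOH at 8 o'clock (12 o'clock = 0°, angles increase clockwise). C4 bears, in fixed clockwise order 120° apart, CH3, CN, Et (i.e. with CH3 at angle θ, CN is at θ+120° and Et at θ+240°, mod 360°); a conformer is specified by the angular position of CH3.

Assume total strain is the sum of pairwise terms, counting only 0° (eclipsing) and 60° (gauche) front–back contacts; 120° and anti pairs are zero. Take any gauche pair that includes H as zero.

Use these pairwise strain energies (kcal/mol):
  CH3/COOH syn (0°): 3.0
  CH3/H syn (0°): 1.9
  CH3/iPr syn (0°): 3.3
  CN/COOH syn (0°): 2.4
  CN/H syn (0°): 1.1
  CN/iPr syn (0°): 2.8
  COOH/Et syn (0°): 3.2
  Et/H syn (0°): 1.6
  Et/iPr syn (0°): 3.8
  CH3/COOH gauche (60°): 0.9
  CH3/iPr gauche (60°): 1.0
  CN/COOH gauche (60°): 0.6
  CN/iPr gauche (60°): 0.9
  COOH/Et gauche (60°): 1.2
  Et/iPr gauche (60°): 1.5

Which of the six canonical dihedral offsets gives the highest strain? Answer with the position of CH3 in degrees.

CH3 at 0° (eclipsed): iPr–CH3 eclipsed, H–CN eclipsed, COOH–Et eclipsed; 3.3 + 1.1 + 3.2 = 7.6 kcal/mol.
CH3 at 60° (staggered): iPr–CH3 gauche, iPr–Et gauche, COOH–CN gauche, COOH–Et gauche; 1.0 + 1.5 + 0.6 + 1.2 = 4.3 kcal/mol.
CH3 at 120° (eclipsed): iPr–Et eclipsed, H–CH3 eclipsed, COOH–CN eclipsed; 3.8 + 1.9 + 2.4 = 8.1 kcal/mol.
CH3 at 180° (staggered): iPr–CN gauche, iPr–Et gauche, COOH–CH3 gauche, COOH–CN gauche; 0.9 + 1.5 + 0.9 + 0.6 = 3.9 kcal/mol.
CH3 at 240° (eclipsed): iPr–CN eclipsed, H–Et eclipsed, COOH–CH3 eclipsed; 2.8 + 1.6 + 3.0 = 7.4 kcal/mol.
CH3 at 300° (staggered): iPr–CH3 gauche, iPr–CN gauche, COOH–CH3 gauche, COOH–Et gauche; 1.0 + 0.9 + 0.9 + 1.2 = 4.0 kcal/mol.
The maximum (8.1 kcal/mol) occurs with CH3 at 120°.

120°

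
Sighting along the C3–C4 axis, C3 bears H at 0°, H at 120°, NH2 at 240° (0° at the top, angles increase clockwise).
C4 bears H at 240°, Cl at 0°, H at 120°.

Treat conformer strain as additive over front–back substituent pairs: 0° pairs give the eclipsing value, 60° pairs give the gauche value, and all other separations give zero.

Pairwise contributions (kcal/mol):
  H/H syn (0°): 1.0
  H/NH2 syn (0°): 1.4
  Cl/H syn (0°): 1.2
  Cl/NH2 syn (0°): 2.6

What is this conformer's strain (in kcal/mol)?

3.6 kcal/mol

This conformer is eclipsed. H at 0° is eclipsed with Cl at 0° (1.2); H at 120° is eclipsed with H at 120° (1.0); NH2 at 240° is eclipsed with H at 240° (1.4). Total 3.6 kcal/mol.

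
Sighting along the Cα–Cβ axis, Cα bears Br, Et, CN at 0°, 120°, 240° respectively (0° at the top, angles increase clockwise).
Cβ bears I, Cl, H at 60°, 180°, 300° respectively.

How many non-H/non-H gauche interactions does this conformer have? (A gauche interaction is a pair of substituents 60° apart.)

4

Non-H gauche pairs: Br(0°)/I(60°); Et(120°)/I(60°); Et(120°)/Cl(180°); CN(240°)/Cl(180°) — 4 interactions.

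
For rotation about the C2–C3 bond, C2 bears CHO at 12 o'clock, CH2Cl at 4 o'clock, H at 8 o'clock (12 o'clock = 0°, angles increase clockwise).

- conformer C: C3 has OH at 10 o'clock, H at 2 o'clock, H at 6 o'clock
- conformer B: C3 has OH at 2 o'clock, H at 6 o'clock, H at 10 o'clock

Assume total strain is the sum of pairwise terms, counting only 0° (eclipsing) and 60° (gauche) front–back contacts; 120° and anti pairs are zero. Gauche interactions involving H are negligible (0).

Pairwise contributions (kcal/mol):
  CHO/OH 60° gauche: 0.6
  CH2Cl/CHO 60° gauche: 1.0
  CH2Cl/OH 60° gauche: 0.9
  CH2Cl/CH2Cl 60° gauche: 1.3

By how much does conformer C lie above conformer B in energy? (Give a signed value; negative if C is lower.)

-0.9 kcal/mol

C (staggered): CHO–OH gauche; 0.6 = 0.6 kcal/mol.
B (staggered): CHO–OH gauche, CH2Cl–OH gauche; 0.6 + 0.9 = 1.5 kcal/mol.
E(C) − E(B) = 0.6 − 1.5 = -0.9 kcal/mol.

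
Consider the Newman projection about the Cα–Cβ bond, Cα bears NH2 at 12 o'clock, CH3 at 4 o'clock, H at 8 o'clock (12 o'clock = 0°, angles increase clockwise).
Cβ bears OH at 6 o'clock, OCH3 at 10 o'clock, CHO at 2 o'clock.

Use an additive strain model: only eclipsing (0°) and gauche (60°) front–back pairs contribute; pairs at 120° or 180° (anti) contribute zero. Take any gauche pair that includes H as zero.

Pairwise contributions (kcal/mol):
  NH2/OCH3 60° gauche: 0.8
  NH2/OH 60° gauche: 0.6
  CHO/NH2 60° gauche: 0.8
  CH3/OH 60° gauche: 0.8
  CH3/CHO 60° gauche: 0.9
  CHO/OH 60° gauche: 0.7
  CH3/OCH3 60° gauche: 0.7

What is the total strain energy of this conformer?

3.3 kcal/mol

This conformer (staggered): NH2(0°)/OCH3(300°) gauche 0.8; NH2(0°)/CHO(60°) gauche 0.8; CH3(120°)/OH(180°) gauche 0.8; CH3(120°)/CHO(60°) gauche 0.9 → 3.3 kcal/mol.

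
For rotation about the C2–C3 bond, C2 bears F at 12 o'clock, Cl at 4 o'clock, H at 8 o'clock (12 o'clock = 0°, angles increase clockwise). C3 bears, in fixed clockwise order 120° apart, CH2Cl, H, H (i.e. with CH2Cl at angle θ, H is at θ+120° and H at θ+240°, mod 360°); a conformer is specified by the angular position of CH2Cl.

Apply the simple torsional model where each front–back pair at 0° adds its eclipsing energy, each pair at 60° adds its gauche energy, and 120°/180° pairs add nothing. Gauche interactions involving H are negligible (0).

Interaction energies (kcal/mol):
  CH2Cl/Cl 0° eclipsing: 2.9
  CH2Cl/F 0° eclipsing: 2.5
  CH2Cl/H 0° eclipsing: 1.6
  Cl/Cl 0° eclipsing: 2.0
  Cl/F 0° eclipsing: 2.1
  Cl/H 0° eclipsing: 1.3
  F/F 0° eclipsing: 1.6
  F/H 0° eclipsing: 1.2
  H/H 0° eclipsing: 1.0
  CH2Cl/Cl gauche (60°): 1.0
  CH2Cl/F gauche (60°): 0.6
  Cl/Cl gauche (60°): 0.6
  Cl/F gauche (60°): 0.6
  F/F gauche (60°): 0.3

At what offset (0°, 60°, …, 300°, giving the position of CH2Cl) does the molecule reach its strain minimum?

300°

CH2Cl at 0° (eclipsed): F(0°)/CH2Cl(0°) eclipsed 2.5; Cl(120°)/H(120°) eclipsed 1.3; H(240°)/H(240°) eclipsed 1.0 → 4.8 kcal/mol.
CH2Cl at 60° (staggered): F(0°)/CH2Cl(60°) gauche 0.6; Cl(120°)/CH2Cl(60°) gauche 1.0 → 1.6 kcal/mol.
CH2Cl at 120° (eclipsed): F(0°)/H(0°) eclipsed 1.2; Cl(120°)/CH2Cl(120°) eclipsed 2.9; H(240°)/H(240°) eclipsed 1.0 → 5.1 kcal/mol.
CH2Cl at 180° (staggered): Cl(120°)/CH2Cl(180°) gauche 1.0 → 1.0 kcal/mol.
CH2Cl at 240° (eclipsed): F(0°)/H(0°) eclipsed 1.2; Cl(120°)/H(120°) eclipsed 1.3; H(240°)/CH2Cl(240°) eclipsed 1.6 → 4.1 kcal/mol.
CH2Cl at 300° (staggered): F(0°)/CH2Cl(300°) gauche 0.6 → 0.6 kcal/mol.
The minimum (0.6 kcal/mol) occurs with CH2Cl at 300°.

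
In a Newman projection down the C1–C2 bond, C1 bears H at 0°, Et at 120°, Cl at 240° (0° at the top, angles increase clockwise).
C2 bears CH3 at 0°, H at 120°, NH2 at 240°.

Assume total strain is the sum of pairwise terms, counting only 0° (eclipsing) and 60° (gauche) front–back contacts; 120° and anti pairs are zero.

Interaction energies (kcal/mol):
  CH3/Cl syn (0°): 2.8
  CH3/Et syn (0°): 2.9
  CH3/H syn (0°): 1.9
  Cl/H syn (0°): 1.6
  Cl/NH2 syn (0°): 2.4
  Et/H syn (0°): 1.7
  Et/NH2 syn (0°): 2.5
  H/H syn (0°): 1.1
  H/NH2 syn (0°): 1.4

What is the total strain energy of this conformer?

6.0 kcal/mol

This conformer (eclipsed): H(0°)/CH3(0°) eclipsed 1.9; Et(120°)/H(120°) eclipsed 1.7; Cl(240°)/NH2(240°) eclipsed 2.4 → 6.0 kcal/mol.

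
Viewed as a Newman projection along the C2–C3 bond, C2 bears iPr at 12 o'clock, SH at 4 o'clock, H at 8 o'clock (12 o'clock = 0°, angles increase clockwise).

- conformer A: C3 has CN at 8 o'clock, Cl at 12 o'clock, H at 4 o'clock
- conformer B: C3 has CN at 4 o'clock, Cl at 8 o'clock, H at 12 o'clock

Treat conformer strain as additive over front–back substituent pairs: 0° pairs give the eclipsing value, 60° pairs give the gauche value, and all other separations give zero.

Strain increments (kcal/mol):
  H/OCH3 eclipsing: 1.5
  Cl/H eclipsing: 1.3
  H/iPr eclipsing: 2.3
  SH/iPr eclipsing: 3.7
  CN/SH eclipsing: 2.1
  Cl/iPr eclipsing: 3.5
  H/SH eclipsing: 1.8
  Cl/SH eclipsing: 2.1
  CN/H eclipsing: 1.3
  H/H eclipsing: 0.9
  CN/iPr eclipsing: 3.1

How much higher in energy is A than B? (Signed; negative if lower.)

A is eclipsed. iPr at 0° is eclipsed with Cl at 0° (3.5); SH at 120° is eclipsed with H at 120° (1.8); H at 240° is eclipsed with CN at 240° (1.3). Total 6.6 kcal/mol.
B is eclipsed. iPr at 0° is eclipsed with H at 0° (2.3); SH at 120° is eclipsed with CN at 120° (2.1); H at 240° is eclipsed with Cl at 240° (1.3). Total 5.7 kcal/mol.
E(A) − E(B) = 6.6 − 5.7 = +0.9 kcal/mol.

+0.9 kcal/mol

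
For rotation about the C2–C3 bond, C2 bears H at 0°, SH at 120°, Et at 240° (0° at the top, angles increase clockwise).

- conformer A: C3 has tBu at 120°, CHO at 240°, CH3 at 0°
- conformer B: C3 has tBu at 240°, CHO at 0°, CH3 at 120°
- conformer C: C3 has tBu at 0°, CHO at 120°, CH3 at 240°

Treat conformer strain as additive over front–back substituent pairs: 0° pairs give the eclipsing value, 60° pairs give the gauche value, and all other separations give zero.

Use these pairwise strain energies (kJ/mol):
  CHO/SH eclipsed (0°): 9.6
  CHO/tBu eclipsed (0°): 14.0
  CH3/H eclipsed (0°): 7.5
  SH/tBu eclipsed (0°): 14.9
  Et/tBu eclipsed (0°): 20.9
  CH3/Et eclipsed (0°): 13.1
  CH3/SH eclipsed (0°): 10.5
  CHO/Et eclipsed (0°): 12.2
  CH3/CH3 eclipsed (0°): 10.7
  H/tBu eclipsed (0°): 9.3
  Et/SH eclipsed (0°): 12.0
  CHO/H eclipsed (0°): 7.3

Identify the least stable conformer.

B

A (eclipsed): H(0°)/CH3(0°) eclipsed 7.5; SH(120°)/tBu(120°) eclipsed 14.9; Et(240°)/CHO(240°) eclipsed 12.2 → 34.6 kJ/mol.
B (eclipsed): H(0°)/CHO(0°) eclipsed 7.3; SH(120°)/CH3(120°) eclipsed 10.5; Et(240°)/tBu(240°) eclipsed 20.9 → 38.7 kJ/mol.
C (eclipsed): H(0°)/tBu(0°) eclipsed 9.3; SH(120°)/CHO(120°) eclipsed 9.6; Et(240°)/CH3(240°) eclipsed 13.1 → 32.0 kJ/mol.
B has the highest total (38.7 kJ/mol).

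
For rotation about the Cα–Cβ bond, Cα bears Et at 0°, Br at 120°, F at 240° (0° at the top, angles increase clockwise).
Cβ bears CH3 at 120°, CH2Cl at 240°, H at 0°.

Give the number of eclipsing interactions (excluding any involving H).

Non-H eclipsing pairs: Br(120°)/CH3(120°); F(240°)/CH2Cl(240°) — 2 interactions.

2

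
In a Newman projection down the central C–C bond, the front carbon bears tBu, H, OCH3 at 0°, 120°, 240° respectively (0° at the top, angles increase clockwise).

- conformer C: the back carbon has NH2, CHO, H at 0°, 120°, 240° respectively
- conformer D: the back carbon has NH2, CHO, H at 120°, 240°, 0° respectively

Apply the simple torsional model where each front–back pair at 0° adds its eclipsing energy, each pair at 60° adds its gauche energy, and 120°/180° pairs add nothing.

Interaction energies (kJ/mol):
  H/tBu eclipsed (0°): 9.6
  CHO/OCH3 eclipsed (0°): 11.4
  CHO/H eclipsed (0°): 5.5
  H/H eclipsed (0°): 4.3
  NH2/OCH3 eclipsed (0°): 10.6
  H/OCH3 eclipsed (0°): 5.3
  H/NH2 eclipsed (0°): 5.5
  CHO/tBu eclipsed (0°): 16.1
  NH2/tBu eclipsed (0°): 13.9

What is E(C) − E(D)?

-1.8 kJ/mol

C (eclipsed): tBu(0°)/NH2(0°) eclipsed 13.9; H(120°)/CHO(120°) eclipsed 5.5; OCH3(240°)/H(240°) eclipsed 5.3 → 24.7 kJ/mol.
D (eclipsed): tBu(0°)/H(0°) eclipsed 9.6; H(120°)/NH2(120°) eclipsed 5.5; OCH3(240°)/CHO(240°) eclipsed 11.4 → 26.5 kJ/mol.
E(C) − E(D) = 24.7 − 26.5 = -1.8 kJ/mol.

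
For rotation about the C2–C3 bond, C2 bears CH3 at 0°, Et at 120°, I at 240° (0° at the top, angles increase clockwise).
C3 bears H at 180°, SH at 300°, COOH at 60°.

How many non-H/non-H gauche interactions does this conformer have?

4

Non-H gauche pairs: CH3(0°)/SH(300°); CH3(0°)/COOH(60°); Et(120°)/COOH(60°); I(240°)/SH(300°) — 4 interactions.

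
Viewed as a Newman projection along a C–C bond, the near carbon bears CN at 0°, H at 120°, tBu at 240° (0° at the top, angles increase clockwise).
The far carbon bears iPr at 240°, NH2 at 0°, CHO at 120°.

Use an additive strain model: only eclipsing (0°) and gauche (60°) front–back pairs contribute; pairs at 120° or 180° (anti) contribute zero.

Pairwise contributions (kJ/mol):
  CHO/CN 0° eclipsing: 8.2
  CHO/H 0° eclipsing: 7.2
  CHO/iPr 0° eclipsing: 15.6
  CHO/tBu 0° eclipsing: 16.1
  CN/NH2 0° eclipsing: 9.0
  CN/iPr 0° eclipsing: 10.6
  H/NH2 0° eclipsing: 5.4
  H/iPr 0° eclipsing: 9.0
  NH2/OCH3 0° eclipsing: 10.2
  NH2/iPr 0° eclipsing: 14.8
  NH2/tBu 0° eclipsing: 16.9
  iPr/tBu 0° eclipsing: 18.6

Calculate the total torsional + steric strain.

This conformer (eclipsed): CN–NH2 eclipsed, H–CHO eclipsed, tBu–iPr eclipsed; 9.0 + 7.2 + 18.6 = 34.8 kJ/mol.

34.8 kJ/mol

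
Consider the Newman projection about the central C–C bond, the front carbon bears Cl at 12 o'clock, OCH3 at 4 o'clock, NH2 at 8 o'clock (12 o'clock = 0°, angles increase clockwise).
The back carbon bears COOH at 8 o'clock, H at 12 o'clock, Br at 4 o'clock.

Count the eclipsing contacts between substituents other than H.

Non-H eclipsing pairs: OCH3(120°)/Br(120°); NH2(240°)/COOH(240°) — 2 interactions.

2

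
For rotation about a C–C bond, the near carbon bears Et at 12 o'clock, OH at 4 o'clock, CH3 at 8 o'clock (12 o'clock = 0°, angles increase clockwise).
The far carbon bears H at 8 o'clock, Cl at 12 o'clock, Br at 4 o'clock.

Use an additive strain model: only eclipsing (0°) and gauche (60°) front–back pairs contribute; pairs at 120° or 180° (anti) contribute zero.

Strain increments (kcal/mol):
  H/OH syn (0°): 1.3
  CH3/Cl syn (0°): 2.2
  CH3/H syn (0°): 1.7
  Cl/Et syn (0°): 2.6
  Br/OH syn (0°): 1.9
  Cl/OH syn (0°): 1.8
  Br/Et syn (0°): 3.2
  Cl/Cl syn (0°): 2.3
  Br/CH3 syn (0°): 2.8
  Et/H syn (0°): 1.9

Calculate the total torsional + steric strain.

6.2 kcal/mol

This conformer (eclipsed): Et(0°)/Cl(0°) eclipsed 2.6; OH(120°)/Br(120°) eclipsed 1.9; CH3(240°)/H(240°) eclipsed 1.7 → 6.2 kcal/mol.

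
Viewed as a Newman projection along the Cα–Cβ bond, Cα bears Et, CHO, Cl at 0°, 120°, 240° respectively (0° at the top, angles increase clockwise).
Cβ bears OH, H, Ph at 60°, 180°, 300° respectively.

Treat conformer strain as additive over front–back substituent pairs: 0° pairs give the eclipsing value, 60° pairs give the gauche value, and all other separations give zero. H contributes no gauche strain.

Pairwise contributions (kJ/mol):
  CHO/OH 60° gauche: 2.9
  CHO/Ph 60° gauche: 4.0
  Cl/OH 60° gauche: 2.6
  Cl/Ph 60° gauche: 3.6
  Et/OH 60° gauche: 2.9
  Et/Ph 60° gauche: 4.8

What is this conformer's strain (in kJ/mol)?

14.2 kJ/mol

This conformer is staggered. Et at 0° is gauche with OH at 60° (2.9); Et at 0° is gauche with Ph at 300° (4.8); CHO at 120° is gauche with OH at 60° (2.9); Cl at 240° is gauche with Ph at 300° (3.6). Total 14.2 kJ/mol.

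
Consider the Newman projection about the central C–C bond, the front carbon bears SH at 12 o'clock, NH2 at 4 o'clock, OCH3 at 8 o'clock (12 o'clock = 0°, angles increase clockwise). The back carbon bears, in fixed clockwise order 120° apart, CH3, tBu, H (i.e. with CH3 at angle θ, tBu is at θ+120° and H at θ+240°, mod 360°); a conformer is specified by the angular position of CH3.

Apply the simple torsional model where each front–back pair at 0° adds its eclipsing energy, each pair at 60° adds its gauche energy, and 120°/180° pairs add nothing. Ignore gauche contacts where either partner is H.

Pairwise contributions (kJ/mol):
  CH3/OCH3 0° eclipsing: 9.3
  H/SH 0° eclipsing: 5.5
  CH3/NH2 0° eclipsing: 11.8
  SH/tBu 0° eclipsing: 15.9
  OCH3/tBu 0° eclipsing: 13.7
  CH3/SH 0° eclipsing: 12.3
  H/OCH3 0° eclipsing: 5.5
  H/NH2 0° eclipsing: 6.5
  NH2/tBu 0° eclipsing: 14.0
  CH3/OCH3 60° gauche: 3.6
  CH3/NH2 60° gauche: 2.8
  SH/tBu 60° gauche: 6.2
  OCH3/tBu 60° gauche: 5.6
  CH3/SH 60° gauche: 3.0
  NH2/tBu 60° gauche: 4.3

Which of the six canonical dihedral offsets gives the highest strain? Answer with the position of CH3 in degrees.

CH3 at 0° (eclipsed): SH(0°)/CH3(0°) eclipsed 12.3; NH2(120°)/tBu(120°) eclipsed 14.0; OCH3(240°)/H(240°) eclipsed 5.5 → 31.8 kJ/mol.
CH3 at 60° (staggered): SH(0°)/CH3(60°) gauche 3.0; NH2(120°)/CH3(60°) gauche 2.8; NH2(120°)/tBu(180°) gauche 4.3; OCH3(240°)/tBu(180°) gauche 5.6 → 15.7 kJ/mol.
CH3 at 120° (eclipsed): SH(0°)/H(0°) eclipsed 5.5; NH2(120°)/CH3(120°) eclipsed 11.8; OCH3(240°)/tBu(240°) eclipsed 13.7 → 31.0 kJ/mol.
CH3 at 180° (staggered): SH(0°)/tBu(300°) gauche 6.2; NH2(120°)/CH3(180°) gauche 2.8; OCH3(240°)/CH3(180°) gauche 3.6; OCH3(240°)/tBu(300°) gauche 5.6 → 18.2 kJ/mol.
CH3 at 240° (eclipsed): SH(0°)/tBu(0°) eclipsed 15.9; NH2(120°)/H(120°) eclipsed 6.5; OCH3(240°)/CH3(240°) eclipsed 9.3 → 31.7 kJ/mol.
CH3 at 300° (staggered): SH(0°)/CH3(300°) gauche 3.0; SH(0°)/tBu(60°) gauche 6.2; NH2(120°)/tBu(60°) gauche 4.3; OCH3(240°)/CH3(300°) gauche 3.6 → 17.1 kJ/mol.
The maximum (31.8 kJ/mol) occurs with CH3 at 0°.

0°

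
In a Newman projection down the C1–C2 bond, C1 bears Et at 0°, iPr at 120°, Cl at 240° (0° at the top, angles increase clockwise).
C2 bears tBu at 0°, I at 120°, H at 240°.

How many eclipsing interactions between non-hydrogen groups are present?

Non-H eclipsing pairs: Et(0°)/tBu(0°); iPr(120°)/I(120°) — 2 interactions.

2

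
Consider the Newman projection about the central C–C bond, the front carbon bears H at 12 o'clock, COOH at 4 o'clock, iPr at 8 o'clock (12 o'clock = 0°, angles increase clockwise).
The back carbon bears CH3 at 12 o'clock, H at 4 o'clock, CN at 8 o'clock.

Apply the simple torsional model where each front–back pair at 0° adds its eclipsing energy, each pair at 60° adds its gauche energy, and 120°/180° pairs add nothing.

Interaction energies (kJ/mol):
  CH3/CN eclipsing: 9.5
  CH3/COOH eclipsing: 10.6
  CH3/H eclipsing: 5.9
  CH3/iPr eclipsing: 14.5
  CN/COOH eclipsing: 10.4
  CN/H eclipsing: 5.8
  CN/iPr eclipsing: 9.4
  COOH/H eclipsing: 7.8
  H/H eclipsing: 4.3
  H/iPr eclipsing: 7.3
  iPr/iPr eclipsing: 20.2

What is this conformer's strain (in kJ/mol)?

23.1 kJ/mol

This conformer (eclipsed): H–CH3 eclipsed, COOH–H eclipsed, iPr–CN eclipsed; 5.9 + 7.8 + 9.4 = 23.1 kJ/mol.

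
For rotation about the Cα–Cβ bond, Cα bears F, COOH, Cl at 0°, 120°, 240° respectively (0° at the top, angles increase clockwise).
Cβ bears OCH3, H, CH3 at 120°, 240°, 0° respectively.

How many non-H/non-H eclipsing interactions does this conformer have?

Non-H eclipsing pairs: F(0°)/CH3(0°); COOH(120°)/OCH3(120°) — 2 interactions.

2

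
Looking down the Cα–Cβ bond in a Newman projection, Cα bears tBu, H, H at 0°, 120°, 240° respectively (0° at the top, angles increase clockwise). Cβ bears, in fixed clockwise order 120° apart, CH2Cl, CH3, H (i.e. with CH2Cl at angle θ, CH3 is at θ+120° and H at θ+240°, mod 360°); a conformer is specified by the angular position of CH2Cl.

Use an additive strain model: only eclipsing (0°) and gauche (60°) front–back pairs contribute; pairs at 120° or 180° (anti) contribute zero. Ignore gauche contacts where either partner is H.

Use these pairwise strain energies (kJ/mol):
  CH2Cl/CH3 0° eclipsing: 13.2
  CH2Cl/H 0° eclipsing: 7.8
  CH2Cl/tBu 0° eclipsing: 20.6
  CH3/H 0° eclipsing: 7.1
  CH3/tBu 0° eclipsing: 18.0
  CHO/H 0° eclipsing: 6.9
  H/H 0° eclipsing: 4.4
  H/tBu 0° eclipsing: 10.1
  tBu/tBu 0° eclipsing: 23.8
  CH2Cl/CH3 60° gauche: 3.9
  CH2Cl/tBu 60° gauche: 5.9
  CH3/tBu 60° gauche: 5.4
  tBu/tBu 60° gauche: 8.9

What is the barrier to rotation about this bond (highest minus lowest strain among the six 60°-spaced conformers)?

26.7 kJ/mol

CH2Cl at 0° (eclipsed): tBu–CH2Cl eclipsed, H–CH3 eclipsed, H–H eclipsed; 20.6 + 7.1 + 4.4 = 32.1 kJ/mol.
CH2Cl at 60° (staggered): tBu–CH2Cl gauche; 5.9 = 5.9 kJ/mol.
CH2Cl at 120° (eclipsed): tBu–H eclipsed, H–CH2Cl eclipsed, H–CH3 eclipsed; 10.1 + 7.8 + 7.1 = 25.0 kJ/mol.
CH2Cl at 180° (staggered): tBu–CH3 gauche; 5.4 = 5.4 kJ/mol.
CH2Cl at 240° (eclipsed): tBu–CH3 eclipsed, H–H eclipsed, H–CH2Cl eclipsed; 18.0 + 4.4 + 7.8 = 30.2 kJ/mol.
CH2Cl at 300° (staggered): tBu–CH2Cl gauche, tBu–CH3 gauche; 5.9 + 5.4 = 11.3 kJ/mol.
Max at 0° (32.1 kJ/mol), min at 180° (5.4 kJ/mol); barrier = 26.7 kJ/mol.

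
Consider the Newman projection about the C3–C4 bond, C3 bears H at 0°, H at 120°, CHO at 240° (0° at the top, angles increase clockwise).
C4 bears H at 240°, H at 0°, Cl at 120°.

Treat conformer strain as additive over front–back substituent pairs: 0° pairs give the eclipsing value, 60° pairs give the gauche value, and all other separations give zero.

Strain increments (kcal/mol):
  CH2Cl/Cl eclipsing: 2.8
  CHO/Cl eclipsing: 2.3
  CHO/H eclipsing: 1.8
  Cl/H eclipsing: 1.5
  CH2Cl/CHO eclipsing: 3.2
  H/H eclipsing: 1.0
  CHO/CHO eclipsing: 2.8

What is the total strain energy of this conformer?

This conformer is eclipsed. H at 0° is eclipsed with H at 0° (1.0); H at 120° is eclipsed with Cl at 120° (1.5); CHO at 240° is eclipsed with H at 240° (1.8). Total 4.3 kcal/mol.

4.3 kcal/mol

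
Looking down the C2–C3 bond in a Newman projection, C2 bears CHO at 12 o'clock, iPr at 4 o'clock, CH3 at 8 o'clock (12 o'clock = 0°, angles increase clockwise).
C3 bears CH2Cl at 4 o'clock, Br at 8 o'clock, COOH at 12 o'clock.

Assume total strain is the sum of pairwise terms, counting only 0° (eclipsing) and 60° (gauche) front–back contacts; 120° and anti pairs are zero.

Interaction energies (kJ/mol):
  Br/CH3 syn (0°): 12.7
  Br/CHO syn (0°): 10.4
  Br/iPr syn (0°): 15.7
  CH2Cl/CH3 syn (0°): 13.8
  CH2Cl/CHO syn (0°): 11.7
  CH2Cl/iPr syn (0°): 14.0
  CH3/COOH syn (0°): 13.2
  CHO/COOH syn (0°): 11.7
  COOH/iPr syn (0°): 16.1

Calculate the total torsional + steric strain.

This conformer (eclipsed): CHO(0°)/COOH(0°) eclipsed 11.7; iPr(120°)/CH2Cl(120°) eclipsed 14.0; CH3(240°)/Br(240°) eclipsed 12.7 → 38.4 kJ/mol.

38.4 kJ/mol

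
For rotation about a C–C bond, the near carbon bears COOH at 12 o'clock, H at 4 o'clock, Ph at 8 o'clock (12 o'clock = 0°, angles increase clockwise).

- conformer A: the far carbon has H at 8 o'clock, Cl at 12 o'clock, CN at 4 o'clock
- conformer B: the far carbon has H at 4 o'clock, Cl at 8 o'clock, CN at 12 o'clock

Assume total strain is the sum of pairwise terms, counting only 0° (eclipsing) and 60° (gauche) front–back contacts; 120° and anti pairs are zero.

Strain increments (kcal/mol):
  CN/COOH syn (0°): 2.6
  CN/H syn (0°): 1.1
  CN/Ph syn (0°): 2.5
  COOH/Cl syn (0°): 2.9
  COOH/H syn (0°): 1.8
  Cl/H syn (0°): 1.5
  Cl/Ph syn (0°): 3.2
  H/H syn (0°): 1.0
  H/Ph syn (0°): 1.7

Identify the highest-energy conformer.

A (eclipsed): COOH(0°)/Cl(0°) eclipsed 2.9; H(120°)/CN(120°) eclipsed 1.1; Ph(240°)/H(240°) eclipsed 1.7 → 5.7 kcal/mol.
B (eclipsed): COOH(0°)/CN(0°) eclipsed 2.6; H(120°)/H(120°) eclipsed 1.0; Ph(240°)/Cl(240°) eclipsed 3.2 → 6.8 kcal/mol.
B has the highest total (6.8 kcal/mol).

B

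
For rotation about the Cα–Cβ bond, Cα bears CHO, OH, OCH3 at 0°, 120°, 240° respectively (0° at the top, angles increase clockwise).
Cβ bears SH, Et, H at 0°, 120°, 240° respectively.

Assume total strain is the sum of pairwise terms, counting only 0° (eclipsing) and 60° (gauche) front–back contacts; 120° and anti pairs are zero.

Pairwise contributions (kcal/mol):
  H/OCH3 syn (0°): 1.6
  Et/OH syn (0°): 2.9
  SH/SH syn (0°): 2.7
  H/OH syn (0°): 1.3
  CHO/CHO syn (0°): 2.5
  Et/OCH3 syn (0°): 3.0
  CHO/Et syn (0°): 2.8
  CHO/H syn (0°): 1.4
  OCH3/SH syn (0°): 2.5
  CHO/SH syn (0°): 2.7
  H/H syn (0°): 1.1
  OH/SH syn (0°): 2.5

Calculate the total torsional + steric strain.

This conformer is eclipsed. CHO at 0° is eclipsed with SH at 0° (2.7); OH at 120° is eclipsed with Et at 120° (2.9); OCH3 at 240° is eclipsed with H at 240° (1.6). Total 7.2 kcal/mol.

7.2 kcal/mol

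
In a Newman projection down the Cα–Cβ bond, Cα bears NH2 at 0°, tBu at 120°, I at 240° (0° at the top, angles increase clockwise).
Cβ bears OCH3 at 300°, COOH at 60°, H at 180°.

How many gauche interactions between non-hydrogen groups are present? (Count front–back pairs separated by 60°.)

4

Non-H gauche pairs: NH2(0°)/OCH3(300°); NH2(0°)/COOH(60°); tBu(120°)/COOH(60°); I(240°)/OCH3(300°) — 4 interactions.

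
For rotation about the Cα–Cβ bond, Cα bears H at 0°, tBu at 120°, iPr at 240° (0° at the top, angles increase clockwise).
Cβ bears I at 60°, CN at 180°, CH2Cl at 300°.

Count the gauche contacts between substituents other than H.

Non-H gauche pairs: tBu(120°)/I(60°); tBu(120°)/CN(180°); iPr(240°)/CN(180°); iPr(240°)/CH2Cl(300°) — 4 interactions.

4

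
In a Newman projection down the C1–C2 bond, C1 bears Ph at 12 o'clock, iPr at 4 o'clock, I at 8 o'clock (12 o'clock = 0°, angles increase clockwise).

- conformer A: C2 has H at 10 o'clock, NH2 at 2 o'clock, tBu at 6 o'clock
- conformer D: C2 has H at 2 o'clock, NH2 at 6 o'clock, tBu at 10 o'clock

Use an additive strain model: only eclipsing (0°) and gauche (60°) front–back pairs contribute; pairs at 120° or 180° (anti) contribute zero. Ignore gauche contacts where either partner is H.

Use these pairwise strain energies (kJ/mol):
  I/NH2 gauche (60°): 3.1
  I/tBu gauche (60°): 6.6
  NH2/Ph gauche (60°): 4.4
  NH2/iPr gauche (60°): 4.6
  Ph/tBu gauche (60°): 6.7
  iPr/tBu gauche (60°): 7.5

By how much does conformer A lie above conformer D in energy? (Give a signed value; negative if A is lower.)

+2.1 kJ/mol

A (staggered): Ph–NH2 gauche, iPr–NH2 gauche, iPr–tBu gauche, I–tBu gauche; 4.4 + 4.6 + 7.5 + 6.6 = 23.1 kJ/mol.
D (staggered): Ph–tBu gauche, iPr–NH2 gauche, I–NH2 gauche, I–tBu gauche; 6.7 + 4.6 + 3.1 + 6.6 = 21.0 kJ/mol.
E(A) − E(D) = 23.1 − 21.0 = +2.1 kJ/mol.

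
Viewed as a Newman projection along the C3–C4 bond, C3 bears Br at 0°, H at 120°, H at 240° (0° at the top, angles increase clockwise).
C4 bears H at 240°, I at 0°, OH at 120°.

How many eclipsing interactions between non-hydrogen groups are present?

Non-H eclipsing pairs: Br(0°)/I(0°) — 1 interaction.

1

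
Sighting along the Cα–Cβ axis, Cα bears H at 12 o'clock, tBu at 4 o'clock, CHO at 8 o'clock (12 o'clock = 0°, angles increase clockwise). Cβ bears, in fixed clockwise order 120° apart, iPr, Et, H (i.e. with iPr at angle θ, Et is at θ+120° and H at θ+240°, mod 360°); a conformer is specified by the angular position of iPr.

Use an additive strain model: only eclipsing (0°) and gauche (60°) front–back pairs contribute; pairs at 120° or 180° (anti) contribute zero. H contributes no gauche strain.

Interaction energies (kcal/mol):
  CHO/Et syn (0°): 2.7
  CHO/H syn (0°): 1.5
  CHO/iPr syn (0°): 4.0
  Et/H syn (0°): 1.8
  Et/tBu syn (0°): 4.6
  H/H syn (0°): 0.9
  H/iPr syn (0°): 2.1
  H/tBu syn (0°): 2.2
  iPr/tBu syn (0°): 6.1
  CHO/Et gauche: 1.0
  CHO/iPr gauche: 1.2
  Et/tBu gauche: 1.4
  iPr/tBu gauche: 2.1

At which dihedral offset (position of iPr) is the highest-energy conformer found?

iPr at 0° (eclipsed): H(0°)/iPr(0°) eclipsed 2.1; tBu(120°)/Et(120°) eclipsed 4.6; CHO(240°)/H(240°) eclipsed 1.5 → 8.2 kcal/mol.
iPr at 60° (staggered): tBu(120°)/iPr(60°) gauche 2.1; tBu(120°)/Et(180°) gauche 1.4; CHO(240°)/Et(180°) gauche 1.0 → 4.5 kcal/mol.
iPr at 120° (eclipsed): H(0°)/H(0°) eclipsed 0.9; tBu(120°)/iPr(120°) eclipsed 6.1; CHO(240°)/Et(240°) eclipsed 2.7 → 9.7 kcal/mol.
iPr at 180° (staggered): tBu(120°)/iPr(180°) gauche 2.1; CHO(240°)/iPr(180°) gauche 1.2; CHO(240°)/Et(300°) gauche 1.0 → 4.3 kcal/mol.
iPr at 240° (eclipsed): H(0°)/Et(0°) eclipsed 1.8; tBu(120°)/H(120°) eclipsed 2.2; CHO(240°)/iPr(240°) eclipsed 4.0 → 8.0 kcal/mol.
iPr at 300° (staggered): tBu(120°)/Et(60°) gauche 1.4; CHO(240°)/iPr(300°) gauche 1.2 → 2.6 kcal/mol.
The maximum (9.7 kcal/mol) occurs with iPr at 120°.

120°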